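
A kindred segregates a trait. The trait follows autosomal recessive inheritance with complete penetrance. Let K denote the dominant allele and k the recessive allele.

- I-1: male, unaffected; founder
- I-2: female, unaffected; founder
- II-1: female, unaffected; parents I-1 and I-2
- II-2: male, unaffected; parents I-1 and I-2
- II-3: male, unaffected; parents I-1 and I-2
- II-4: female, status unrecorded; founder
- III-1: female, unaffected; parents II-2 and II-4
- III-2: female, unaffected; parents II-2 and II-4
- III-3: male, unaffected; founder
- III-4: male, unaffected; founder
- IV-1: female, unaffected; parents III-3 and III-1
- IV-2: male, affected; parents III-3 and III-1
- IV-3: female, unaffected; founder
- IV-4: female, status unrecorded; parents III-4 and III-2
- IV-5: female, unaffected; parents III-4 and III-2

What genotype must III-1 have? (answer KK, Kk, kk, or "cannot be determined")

Kk

From phenotype alone, III-1 is KK or Kk.
III-1 is unaffected so carries K and passed k to IV-2 (kk), so III-1 is Kk.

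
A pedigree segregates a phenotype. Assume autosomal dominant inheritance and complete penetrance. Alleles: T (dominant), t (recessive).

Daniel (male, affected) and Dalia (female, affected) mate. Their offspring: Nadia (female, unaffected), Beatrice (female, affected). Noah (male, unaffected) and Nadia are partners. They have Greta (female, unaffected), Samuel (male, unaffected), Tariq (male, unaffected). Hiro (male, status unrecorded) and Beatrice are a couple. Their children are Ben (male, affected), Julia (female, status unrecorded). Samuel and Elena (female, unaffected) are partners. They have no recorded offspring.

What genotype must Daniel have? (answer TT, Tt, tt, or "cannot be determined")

From phenotype alone, Daniel is TT or Tt.
Daniel is affected so carries T and passed t to Nadia (tt), so Daniel is Tt.

Tt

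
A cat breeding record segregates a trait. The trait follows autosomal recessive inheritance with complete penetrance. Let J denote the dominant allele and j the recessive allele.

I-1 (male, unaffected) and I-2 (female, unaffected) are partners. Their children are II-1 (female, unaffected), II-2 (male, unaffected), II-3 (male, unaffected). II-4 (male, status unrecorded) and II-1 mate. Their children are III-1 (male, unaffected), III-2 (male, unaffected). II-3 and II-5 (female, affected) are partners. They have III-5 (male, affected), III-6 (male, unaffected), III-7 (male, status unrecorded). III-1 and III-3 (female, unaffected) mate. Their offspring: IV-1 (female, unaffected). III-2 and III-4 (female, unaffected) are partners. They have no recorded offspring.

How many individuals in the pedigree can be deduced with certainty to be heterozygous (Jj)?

2

Obligate heterozygotes: II-3 is unaffected so carries J and passed j to III-5 (jj), so II-3 is Jj; III-6 is unaffected so carries J and received j from II-5 (jj), so III-6 is Jj.
Every other individual is either homozygous by phenotype or has at least one consistent homozygous assignment, so the count is 2.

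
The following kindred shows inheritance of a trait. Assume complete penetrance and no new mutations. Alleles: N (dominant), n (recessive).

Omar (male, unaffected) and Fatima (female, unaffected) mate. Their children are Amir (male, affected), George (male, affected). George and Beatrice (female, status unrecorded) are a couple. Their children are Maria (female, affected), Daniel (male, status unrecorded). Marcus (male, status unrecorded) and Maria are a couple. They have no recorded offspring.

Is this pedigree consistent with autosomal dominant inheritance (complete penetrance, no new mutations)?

Under autosomal dominant, Amir (affected, male) cannot arise from Omar (unaffected) × Fatima (unaffected).

No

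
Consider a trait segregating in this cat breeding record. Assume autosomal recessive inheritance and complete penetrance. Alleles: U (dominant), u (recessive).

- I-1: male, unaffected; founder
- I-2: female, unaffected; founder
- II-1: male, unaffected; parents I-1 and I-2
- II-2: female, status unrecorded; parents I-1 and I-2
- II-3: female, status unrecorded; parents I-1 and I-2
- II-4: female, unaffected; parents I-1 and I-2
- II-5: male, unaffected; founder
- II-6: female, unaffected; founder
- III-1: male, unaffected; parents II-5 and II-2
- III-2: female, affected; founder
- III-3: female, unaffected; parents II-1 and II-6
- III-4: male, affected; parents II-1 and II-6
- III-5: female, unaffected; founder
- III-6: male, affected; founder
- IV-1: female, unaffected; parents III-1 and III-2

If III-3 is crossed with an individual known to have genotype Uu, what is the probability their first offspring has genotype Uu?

1/2

II-1 is unaffected so carries U and passed u to III-4 (uu), so II-1 is Uu.
II-6 is unaffected so carries U and passed u to III-4 (uu), so II-6 is Uu.
III-3 is an unaffected offspring of II-1 (Uu) × II-6 (Uu), whose cross gives 1/4 UU : 1/2 Uu : 1/4 uu; conditioning on being unaffected, III-3 is UU with probability 1/3, Uu with probability 2/3.
Summing over parental genotype combinations, P(offspring has genotype Uu) = 1/3·1/2 + 2/3·1/2 = 1/2.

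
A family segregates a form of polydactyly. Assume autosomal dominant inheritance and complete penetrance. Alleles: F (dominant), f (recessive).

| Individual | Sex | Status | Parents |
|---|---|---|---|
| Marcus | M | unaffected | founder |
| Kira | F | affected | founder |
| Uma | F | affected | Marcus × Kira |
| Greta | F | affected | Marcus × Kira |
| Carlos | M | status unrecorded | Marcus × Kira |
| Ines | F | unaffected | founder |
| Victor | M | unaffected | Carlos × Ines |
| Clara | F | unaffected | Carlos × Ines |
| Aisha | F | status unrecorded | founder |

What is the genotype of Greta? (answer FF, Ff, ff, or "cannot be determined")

From phenotype alone, Greta is FF or Ff.
Greta is affected so carries F and received f from Marcus (ff), so Greta is Ff.

Ff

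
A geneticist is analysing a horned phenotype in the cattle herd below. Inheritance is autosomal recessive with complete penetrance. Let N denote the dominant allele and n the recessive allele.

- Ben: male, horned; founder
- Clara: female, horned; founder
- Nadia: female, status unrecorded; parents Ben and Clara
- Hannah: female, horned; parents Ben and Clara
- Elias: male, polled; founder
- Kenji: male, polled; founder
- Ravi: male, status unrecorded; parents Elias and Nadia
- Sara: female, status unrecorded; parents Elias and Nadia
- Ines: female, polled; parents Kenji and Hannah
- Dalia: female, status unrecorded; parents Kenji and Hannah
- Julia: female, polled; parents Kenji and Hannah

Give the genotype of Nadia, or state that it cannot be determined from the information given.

From phenotype alone, Nadia is NN or Nn or nn.
Nadia received n from Ben (nn) and received n from Clara (nn), so Nadia is nn.

nn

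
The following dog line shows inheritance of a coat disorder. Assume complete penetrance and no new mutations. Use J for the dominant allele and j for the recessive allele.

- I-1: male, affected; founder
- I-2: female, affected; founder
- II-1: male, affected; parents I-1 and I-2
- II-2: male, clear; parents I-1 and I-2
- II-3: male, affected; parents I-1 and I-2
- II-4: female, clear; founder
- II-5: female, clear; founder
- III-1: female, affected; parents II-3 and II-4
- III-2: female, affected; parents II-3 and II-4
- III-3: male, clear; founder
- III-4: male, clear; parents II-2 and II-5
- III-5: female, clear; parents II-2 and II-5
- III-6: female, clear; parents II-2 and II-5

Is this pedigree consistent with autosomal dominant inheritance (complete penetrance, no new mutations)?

Yes

A consistent assignment under autosomal dominant exists: I-1 Jj, I-2 Jj, II-1 JJ, II-2 jj, II-3 JJ, II-4 jj, II-5 jj, III-1 Jj, III-2 Jj, III-3 jj, III-4 jj, III-5 jj, III-6 jj.
In this assignment every recorded phenotype matches its genotype and every non-founder's genotype is obtainable from its parents' genotypes, so the pedigree is consistent.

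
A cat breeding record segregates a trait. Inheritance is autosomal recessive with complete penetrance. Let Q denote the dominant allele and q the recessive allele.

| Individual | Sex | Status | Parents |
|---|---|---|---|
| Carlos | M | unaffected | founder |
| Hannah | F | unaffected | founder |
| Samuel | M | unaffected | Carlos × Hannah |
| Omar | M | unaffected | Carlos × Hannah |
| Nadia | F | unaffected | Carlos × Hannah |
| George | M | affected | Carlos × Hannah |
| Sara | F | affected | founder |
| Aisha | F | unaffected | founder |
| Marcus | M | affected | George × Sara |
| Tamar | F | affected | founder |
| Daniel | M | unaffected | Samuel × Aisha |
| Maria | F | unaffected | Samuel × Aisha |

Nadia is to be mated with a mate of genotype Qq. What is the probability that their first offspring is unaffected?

Carlos is unaffected so carries Q and passed q to George (qq), so Carlos is Qq.
Hannah is unaffected so carries Q and passed q to George (qq), so Hannah is Qq.
Nadia is an unaffected offspring of Carlos (Qq) × Hannah (Qq), whose cross gives 1/4 QQ : 1/2 Qq : 1/4 qq; conditioning on being unaffected, Nadia is QQ with probability 1/3, Qq with probability 2/3.
Summing over parental genotype combinations, P(offspring is unaffected) = 1/3·1 + 2/3·3/4 = 5/6.

5/6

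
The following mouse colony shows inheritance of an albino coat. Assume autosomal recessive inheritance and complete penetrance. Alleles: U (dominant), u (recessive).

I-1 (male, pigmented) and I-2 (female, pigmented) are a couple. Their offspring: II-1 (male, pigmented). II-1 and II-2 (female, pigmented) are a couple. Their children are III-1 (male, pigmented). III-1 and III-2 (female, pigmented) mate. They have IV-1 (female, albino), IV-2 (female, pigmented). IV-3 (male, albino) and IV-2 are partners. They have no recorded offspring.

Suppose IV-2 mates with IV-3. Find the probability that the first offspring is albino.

1/3

III-1 is pigmented so carries U and passed u to IV-1 (uu), so III-1 is Uu.
III-2 is pigmented so carries U and passed u to IV-1 (uu), so III-2 is Uu.
IV-2 is a pigmented offspring of III-1 (Uu) × III-2 (Uu), whose cross gives 1/4 UU : 1/2 Uu : 1/4 uu; conditioning on being pigmented, IV-2 is UU with probability 1/3, Uu with probability 2/3.
IV-3 is albino, so IV-3 is uu.
Summing over parental genotype combinations, P(offspring is albino) = 2/3·1/2 = 1/3.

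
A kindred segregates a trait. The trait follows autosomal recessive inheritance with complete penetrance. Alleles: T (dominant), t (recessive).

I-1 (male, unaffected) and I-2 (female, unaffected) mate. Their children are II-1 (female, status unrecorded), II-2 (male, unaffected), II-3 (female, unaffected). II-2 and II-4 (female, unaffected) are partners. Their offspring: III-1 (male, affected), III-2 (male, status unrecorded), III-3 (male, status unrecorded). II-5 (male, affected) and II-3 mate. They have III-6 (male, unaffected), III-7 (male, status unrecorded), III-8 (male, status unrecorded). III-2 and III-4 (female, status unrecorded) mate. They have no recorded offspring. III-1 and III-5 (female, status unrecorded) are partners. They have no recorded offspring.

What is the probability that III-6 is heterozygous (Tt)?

III-6 is unaffected so carries T and received t from II-5 (tt), so III-6 is Tt, giving P(Tt) = 1.

1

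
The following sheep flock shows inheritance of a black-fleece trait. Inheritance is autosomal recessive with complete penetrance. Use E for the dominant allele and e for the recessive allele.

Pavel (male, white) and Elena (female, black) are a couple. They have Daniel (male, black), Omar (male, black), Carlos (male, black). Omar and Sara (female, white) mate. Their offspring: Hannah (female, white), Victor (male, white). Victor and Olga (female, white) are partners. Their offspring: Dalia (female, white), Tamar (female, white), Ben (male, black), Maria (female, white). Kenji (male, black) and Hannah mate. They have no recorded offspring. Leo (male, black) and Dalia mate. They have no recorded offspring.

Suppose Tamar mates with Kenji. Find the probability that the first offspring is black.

1/3

Victor is white so carries E and received e from Omar (ee), so Victor is Ee.
Olga is white so carries E and passed e to Ben (ee), so Olga is Ee.
Tamar is a white offspring of Victor (Ee) × Olga (Ee), whose cross gives 1/4 EE : 1/2 Ee : 1/4 ee; conditioning on being white, Tamar is EE with probability 1/3, Ee with probability 2/3.
Kenji is black, so Kenji is ee.
Summing over parental genotype combinations, P(offspring is black) = 2/3·1/2 = 1/3.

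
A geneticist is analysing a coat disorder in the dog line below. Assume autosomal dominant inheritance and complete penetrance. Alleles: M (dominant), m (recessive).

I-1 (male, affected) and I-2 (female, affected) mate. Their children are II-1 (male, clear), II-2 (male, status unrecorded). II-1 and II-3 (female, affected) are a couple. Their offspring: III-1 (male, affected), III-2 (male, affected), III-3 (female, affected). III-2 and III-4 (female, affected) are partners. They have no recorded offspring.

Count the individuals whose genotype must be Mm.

Obligate heterozygotes: I-1 is affected so carries M and passed m to II-1 (mm), so I-1 is Mm; I-2 is affected so carries M and passed m to II-1 (mm), so I-2 is Mm; III-1 is affected so carries M and received m from II-1 (mm), so III-1 is Mm; III-2 is affected so carries M and received m from II-1 (mm), so III-2 is Mm; III-3 is affected so carries M and received m from II-1 (mm), so III-3 is Mm.
Every other individual is either homozygous by phenotype or has at least one consistent homozygous assignment, so the count is 5.

5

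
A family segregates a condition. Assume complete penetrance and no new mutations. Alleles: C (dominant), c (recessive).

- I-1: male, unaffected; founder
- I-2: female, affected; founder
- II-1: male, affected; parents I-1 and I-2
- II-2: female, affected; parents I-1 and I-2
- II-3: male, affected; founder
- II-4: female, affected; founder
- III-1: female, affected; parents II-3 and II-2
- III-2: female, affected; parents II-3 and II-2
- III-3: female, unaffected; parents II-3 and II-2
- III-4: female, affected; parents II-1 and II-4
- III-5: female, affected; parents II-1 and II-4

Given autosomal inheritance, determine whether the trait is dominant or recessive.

dominant

II-3 and II-2 are both affected yet have an unaffected child III-3. Under a recessive model two affected parents are homozygous and every child would be affected, so the trait cannot be recessive.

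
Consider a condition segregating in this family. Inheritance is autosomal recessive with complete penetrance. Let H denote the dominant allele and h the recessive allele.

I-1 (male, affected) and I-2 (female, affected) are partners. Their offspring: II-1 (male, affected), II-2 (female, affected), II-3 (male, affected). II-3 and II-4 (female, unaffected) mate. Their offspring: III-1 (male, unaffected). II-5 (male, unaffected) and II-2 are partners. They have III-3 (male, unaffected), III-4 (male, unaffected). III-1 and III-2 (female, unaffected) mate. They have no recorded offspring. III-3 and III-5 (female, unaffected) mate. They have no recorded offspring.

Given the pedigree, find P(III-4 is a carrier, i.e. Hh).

1

III-4 is unaffected so carries H and received h from II-2 (hh), so III-4 is Hh, giving P(Hh) = 1.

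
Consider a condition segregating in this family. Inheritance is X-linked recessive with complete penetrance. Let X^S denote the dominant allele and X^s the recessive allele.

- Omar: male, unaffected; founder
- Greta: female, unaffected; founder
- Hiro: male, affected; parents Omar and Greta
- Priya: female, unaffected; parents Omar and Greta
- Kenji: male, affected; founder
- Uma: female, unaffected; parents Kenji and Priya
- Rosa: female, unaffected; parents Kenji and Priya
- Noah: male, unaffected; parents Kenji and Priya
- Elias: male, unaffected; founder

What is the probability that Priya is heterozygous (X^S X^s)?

Omar is unaffected, so Omar is X^S Y.
Greta is unaffected so carries S and passed s to Hiro (X^s Y), so Greta is X^S X^s.
Their cross gives offspring ratios 1/2 X^S X^S : 1/2 X^S X^s. Conditioning on Priya being unaffected, P(X^S X^s) = 1/2 / 1 = 1/2 before taking Priya's own offspring into account.
Kenji is affected, so Kenji is X^s Y.
Now use Priya's offspring. Probability of each recorded status — unaffected daughter Uma: 1/2 if Priya is X^S X^s, 1 if X^S X^S; unaffected daughter Rosa: 1/2 if Priya is X^S X^s, 1 if X^S X^S; unaffected son Noah: 1/2 if Priya is X^S X^s, 1 if X^S X^S.
Bayes: P(X^S X^s) = 1/2·1/8 / (1/2·1/8 + 1/2·1) = 1/9.

1/9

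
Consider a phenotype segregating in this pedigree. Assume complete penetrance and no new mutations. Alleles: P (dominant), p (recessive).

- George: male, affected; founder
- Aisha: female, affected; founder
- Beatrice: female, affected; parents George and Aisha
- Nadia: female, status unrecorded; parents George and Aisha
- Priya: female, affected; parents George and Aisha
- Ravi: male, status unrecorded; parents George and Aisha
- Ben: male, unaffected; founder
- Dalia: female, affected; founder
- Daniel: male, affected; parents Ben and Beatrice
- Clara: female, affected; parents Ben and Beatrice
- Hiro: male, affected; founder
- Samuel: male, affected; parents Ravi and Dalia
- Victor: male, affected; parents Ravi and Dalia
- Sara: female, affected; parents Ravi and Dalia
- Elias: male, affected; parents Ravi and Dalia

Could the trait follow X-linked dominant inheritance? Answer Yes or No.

A consistent assignment under X-linked dominant exists: George X^P Y, Aisha X^P X^P, Beatrice X^P X^P, Nadia X^P X^P, Priya X^P X^P, Ravi X^P Y, Ben X^p Y, Dalia X^P X^P, Daniel X^P Y, Clara X^P X^p, Hiro X^P Y, Samuel X^P Y, Victor X^P Y, Sara X^P X^P, Elias X^P Y.
In this assignment every recorded phenotype matches its genotype and every non-founder's genotype is obtainable from its parents' genotypes, so the pedigree is consistent.

Yes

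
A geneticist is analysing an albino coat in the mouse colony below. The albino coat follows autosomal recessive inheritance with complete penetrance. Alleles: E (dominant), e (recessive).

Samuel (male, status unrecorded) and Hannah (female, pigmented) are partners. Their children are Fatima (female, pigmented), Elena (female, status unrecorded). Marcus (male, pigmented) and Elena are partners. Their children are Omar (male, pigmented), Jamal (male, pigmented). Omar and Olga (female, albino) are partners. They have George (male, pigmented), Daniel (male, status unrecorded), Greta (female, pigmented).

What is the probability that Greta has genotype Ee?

1

Greta is pigmented so carries E and received e from Olga (ee), so Greta is Ee, giving P(Ee) = 1.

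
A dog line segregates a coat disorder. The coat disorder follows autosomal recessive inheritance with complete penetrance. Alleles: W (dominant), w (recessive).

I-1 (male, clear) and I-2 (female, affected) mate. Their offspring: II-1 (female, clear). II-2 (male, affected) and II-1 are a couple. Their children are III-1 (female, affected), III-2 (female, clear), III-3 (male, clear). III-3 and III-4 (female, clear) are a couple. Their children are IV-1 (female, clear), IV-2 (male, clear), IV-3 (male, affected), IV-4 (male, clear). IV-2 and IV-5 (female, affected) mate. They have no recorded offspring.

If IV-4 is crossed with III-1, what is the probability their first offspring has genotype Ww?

III-3 is clear so carries W and received w from II-2 (ww), so III-3 is Ww.
III-4 is clear so carries W and passed w to IV-3 (ww), so III-4 is Ww.
IV-4 is a clear offspring of III-3 (Ww) × III-4 (Ww), whose cross gives 1/4 WW : 1/2 Ww : 1/4 ww; conditioning on being clear, IV-4 is WW with probability 1/3, Ww with probability 2/3.
III-1 is affected, so III-1 is ww.
Summing over parental genotype combinations, P(offspring has genotype Ww) = 1/3·1 + 2/3·1/2 = 2/3.

2/3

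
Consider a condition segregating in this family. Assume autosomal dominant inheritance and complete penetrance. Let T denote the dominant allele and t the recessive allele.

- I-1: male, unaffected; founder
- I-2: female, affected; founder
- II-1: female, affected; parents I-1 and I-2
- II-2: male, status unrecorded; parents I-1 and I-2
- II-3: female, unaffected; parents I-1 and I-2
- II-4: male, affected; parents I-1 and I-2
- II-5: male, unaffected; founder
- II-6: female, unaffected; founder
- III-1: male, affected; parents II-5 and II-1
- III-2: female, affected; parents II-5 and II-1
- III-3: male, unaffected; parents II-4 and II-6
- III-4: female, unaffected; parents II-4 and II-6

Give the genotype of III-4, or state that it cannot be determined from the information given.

III-4 is unaffected, so III-4 is tt.

tt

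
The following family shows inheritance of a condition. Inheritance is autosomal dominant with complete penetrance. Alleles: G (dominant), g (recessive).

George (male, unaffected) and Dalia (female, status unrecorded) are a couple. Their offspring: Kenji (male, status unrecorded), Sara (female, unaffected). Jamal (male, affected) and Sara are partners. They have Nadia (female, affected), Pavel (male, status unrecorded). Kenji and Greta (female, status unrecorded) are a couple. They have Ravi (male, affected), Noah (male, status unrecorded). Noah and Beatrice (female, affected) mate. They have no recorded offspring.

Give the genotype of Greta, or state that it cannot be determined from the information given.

cannot be determined

Greta's phenotype is unrecorded, and no parent or child forces a single allele at both positions; consistent genotype assignments exist with Greta as GG or Gg or gg.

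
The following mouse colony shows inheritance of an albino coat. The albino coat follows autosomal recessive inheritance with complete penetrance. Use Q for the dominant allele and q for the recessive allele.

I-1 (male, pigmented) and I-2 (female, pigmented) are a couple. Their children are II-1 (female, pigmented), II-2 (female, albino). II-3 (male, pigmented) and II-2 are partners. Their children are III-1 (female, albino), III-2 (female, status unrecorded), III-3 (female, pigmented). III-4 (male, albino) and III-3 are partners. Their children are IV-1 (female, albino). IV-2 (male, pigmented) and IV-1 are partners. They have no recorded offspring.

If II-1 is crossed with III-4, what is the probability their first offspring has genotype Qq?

I-1 is pigmented so carries Q and passed q to II-2 (qq), so I-1 is Qq.
I-2 is pigmented so carries Q and passed q to II-2 (qq), so I-2 is Qq.
II-1 is a pigmented offspring of I-1 (Qq) × I-2 (Qq), whose cross gives 1/4 QQ : 1/2 Qq : 1/4 qq; conditioning on being pigmented, II-1 is QQ with probability 1/3, Qq with probability 2/3.
III-4 is albino, so III-4 is qq.
Summing over parental genotype combinations, P(offspring has genotype Qq) = 1/3·1 + 2/3·1/2 = 2/3.

2/3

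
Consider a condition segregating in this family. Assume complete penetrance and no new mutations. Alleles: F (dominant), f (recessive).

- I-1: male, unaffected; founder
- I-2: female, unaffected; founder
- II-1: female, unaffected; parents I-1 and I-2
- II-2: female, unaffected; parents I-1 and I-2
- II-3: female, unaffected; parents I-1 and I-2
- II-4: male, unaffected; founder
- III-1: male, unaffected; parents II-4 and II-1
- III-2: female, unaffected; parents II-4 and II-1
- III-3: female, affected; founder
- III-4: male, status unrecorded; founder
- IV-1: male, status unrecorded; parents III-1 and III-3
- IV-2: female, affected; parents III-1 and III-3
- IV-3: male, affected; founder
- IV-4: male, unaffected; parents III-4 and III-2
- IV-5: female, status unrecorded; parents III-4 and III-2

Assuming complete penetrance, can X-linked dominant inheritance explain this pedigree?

Yes

A consistent assignment under X-linked dominant exists: I-1 X^f Y, I-2 X^f X^f, II-1 X^f X^f, II-2 X^f X^f, II-3 X^f X^f, II-4 X^f Y, III-1 X^f Y, III-2 X^f X^f, III-3 X^F X^F, III-4 X^F Y, IV-1 X^F Y, IV-2 X^F X^f, IV-3 X^F Y, IV-4 X^f Y, IV-5 X^F X^f.
In this assignment every recorded phenotype matches its genotype and every non-founder's genotype is obtainable from its parents' genotypes, so the pedigree is consistent.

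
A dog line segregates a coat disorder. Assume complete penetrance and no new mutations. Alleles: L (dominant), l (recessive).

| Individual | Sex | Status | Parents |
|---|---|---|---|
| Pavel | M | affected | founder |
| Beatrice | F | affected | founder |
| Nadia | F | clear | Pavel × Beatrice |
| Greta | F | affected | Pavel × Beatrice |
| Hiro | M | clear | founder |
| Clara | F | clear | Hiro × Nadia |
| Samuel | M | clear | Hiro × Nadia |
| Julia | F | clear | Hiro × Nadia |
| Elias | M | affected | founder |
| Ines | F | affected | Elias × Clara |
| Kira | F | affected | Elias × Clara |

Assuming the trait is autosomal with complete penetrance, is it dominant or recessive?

dominant

Pavel and Beatrice are both affected yet have a clear child Nadia. Under a recessive model two affected parents are homozygous and every child would be affected, so the trait cannot be recessive.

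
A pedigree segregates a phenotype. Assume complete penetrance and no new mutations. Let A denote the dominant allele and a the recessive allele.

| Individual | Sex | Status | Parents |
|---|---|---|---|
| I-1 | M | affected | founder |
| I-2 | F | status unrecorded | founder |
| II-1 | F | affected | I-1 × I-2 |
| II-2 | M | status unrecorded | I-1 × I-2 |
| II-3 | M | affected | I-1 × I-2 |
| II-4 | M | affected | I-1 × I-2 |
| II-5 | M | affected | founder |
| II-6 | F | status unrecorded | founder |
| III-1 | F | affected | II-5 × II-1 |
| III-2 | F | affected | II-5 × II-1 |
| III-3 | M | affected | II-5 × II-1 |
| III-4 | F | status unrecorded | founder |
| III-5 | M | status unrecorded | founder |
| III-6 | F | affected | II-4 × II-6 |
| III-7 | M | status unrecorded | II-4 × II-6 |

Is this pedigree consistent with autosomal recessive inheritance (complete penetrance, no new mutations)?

Yes

A consistent assignment under autosomal recessive exists: I-1 aa, I-2 Aa, II-1 aa, II-2 Aa, II-3 aa, II-4 aa, II-5 aa, II-6 Aa, III-1 aa, III-2 aa, III-3 aa, III-4 AA, III-5 AA, III-6 aa, III-7 Aa.
In this assignment every recorded phenotype matches its genotype and every non-founder's genotype is obtainable from its parents' genotypes, so the pedigree is consistent.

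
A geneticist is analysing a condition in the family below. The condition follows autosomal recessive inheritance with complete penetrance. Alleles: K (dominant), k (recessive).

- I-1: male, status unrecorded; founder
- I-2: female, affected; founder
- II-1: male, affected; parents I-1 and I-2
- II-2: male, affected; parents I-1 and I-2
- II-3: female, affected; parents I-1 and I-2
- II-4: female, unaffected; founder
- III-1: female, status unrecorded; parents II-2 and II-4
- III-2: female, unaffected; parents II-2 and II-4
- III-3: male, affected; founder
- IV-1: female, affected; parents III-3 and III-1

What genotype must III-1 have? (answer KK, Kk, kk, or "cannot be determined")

III-1's phenotype is unrecorded, and no parent or child forces a single allele at both positions; consistent genotype assignments exist with III-1 as Kk or kk.

cannot be determined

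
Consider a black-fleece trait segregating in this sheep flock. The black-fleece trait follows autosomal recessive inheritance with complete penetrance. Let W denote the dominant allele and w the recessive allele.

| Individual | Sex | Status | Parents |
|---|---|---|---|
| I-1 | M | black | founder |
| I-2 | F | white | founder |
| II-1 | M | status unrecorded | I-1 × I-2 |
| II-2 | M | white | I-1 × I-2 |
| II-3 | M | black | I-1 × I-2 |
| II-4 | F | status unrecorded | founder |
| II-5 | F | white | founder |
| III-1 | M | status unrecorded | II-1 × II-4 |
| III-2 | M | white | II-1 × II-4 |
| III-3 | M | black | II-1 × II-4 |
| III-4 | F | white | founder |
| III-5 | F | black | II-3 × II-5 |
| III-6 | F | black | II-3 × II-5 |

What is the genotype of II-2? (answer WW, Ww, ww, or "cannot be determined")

Ww

From phenotype alone, II-2 is WW or Ww.
II-2 is white so carries W and received w from I-1 (ww), so II-2 is Ww.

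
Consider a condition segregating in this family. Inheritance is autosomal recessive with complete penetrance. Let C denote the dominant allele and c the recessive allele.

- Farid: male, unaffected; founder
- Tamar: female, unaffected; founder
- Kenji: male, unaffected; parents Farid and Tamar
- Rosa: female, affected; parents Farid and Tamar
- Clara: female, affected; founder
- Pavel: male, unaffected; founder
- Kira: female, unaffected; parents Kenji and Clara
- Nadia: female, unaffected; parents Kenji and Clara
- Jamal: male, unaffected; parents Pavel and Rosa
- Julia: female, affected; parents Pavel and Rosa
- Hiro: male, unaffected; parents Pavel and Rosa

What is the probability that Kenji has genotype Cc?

1/3

Farid is unaffected so carries C and passed c to Rosa (cc), so Farid is Cc.
Tamar is unaffected so carries C and passed c to Rosa (cc), so Tamar is Cc.
Their cross gives offspring ratios 1/4 CC : 1/2 Cc : 1/4 cc. Conditioning on Kenji being unaffected, P(Cc) = 1/2 / 3/4 = 2/3 before taking Kenji's own offspring into account.
Clara is affected, so Clara is cc.
Now use Kenji's offspring. Probability of each recorded status — unaffected daughter Kira: 1/2 if Kenji is Cc, 1 if CC; unaffected daughter Nadia: 1/2 if Kenji is Cc, 1 if CC.
Bayes: P(Cc) = 2/3·1/4 / (2/3·1/4 + 1/3·1) = 1/3.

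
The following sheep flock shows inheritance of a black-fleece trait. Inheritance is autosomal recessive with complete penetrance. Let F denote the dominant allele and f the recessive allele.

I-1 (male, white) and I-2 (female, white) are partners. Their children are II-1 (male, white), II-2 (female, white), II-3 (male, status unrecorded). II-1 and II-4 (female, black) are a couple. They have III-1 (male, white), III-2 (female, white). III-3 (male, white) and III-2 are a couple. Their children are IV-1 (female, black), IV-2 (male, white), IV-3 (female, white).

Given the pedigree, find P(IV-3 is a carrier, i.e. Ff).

III-3 is white so carries F and passed f to IV-1 (ff), so III-3 is Ff.
III-2 is white so carries F and received f from II-4 (ff), so III-2 is Ff.
Their cross gives offspring ratios 1/4 FF : 1/2 Ff : 1/4 ff. Conditioning on IV-3 being white, P(Ff) = 1/2 / 3/4 = 2/3.

2/3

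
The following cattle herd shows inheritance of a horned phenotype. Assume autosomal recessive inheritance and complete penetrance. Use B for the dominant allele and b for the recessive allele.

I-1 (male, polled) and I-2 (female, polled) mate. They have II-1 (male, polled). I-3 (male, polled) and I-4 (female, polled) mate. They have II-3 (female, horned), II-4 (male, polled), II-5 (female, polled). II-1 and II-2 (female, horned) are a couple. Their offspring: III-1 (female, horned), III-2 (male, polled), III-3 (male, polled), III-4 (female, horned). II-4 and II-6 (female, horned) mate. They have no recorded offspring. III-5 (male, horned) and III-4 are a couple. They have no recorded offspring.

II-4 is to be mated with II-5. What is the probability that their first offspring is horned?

I-3 is polled so carries B and passed b to II-3 (bb), so I-3 is Bb.
I-4 is polled so carries B and passed b to II-3 (bb), so I-4 is Bb.
II-4 is a polled offspring of I-3 (Bb) × I-4 (Bb), whose cross gives 1/4 BB : 1/2 Bb : 1/4 bb; conditioning on being polled, II-4 is BB with probability 1/3, Bb with probability 2/3.
II-5 is a polled offspring of I-3 (Bb) × I-4 (Bb), whose cross gives 1/4 BB : 1/2 Bb : 1/4 bb; conditioning on being polled, II-5 is BB with probability 1/3, Bb with probability 2/3.
Summing over parental genotype combinations, P(offspring is horned) = 4/9·1/4 = 1/9.

1/9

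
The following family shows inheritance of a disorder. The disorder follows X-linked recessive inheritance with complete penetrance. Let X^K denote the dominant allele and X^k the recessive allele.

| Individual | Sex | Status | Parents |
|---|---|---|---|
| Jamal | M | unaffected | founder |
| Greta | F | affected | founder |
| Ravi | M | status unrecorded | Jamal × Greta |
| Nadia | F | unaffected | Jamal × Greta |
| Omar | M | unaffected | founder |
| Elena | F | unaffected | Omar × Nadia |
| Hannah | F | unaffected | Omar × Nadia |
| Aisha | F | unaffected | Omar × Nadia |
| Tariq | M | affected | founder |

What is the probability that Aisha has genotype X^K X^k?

1/2

Omar is unaffected, so Omar is X^K Y.
Nadia is unaffected so carries K and received k from Greta (X^k X^k), so Nadia is X^K X^k.
Their cross gives offspring ratios 1/2 X^K X^K : 1/2 X^K X^k. Conditioning on Aisha being unaffected, P(X^K X^k) = 1/2 / 1 = 1/2.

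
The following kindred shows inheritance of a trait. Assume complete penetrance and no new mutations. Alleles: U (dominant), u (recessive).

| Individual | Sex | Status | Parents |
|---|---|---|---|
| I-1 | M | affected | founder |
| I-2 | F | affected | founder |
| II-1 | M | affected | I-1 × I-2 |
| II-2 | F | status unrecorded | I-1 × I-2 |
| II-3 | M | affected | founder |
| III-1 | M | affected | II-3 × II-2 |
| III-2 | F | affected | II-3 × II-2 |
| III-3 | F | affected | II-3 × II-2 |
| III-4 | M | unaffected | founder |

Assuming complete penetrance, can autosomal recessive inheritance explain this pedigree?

Yes

A consistent assignment under autosomal recessive exists: I-1 uu, I-2 uu, II-1 uu, II-2 uu, II-3 uu, III-1 uu, III-2 uu, III-3 uu, III-4 UU.
In this assignment every recorded phenotype matches its genotype and every non-founder's genotype is obtainable from its parents' genotypes, so the pedigree is consistent.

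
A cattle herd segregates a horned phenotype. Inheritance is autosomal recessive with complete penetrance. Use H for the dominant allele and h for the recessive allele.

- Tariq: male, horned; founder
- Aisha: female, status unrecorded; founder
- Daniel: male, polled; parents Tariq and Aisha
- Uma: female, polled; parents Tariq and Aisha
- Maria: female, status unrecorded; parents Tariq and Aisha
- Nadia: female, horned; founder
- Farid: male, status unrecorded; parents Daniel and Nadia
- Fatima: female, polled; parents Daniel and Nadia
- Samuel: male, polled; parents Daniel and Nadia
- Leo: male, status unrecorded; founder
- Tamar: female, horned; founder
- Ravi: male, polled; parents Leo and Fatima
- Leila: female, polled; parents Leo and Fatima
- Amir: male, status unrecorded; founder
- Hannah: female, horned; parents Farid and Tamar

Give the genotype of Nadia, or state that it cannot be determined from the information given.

Nadia is horned, so Nadia is hh.

hh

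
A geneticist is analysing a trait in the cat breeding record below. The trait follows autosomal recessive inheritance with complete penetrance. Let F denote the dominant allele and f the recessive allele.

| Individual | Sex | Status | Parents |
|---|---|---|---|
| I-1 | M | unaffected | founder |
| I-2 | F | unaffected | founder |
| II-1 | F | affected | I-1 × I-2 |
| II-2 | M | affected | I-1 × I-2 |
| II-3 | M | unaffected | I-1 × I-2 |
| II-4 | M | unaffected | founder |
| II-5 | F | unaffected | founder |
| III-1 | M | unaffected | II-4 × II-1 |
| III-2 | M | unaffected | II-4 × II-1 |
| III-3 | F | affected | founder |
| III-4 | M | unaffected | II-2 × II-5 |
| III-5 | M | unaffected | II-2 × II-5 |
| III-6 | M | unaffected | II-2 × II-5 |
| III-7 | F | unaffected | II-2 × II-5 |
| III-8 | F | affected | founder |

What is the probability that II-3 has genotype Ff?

I-1 is unaffected so carries F and passed f to II-1 (ff), so I-1 is Ff.
I-2 is unaffected so carries F and passed f to II-1 (ff), so I-2 is Ff.
Their cross gives offspring ratios 1/4 FF : 1/2 Ff : 1/4 ff. Conditioning on II-3 being unaffected, P(Ff) = 1/2 / 3/4 = 2/3.

2/3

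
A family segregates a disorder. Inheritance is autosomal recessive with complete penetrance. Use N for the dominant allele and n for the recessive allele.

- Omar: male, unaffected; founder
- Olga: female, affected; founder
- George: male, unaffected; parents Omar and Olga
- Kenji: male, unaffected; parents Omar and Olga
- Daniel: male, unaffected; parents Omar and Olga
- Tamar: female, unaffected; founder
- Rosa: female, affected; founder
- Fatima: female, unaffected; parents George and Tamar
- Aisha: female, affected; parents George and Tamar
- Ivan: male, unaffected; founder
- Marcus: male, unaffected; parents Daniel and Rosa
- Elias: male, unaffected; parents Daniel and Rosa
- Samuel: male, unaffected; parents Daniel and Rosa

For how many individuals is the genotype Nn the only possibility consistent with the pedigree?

7

Obligate heterozygotes: George is unaffected so carries N and received n from Olga (nn), so George is Nn; Kenji is unaffected so carries N and received n from Olga (nn), so Kenji is Nn; Daniel is unaffected so carries N and received n from Olga (nn), so Daniel is Nn; Tamar is unaffected so carries N and passed n to Aisha (nn), so Tamar is Nn; Marcus is unaffected so carries N and received n from Rosa (nn), so Marcus is Nn; Elias is unaffected so carries N and received n from Rosa (nn), so Elias is Nn; Samuel is unaffected so carries N and received n from Rosa (nn), so Samuel is Nn.
Every other individual is either homozygous by phenotype or has at least one consistent homozygous assignment, so the count is 7.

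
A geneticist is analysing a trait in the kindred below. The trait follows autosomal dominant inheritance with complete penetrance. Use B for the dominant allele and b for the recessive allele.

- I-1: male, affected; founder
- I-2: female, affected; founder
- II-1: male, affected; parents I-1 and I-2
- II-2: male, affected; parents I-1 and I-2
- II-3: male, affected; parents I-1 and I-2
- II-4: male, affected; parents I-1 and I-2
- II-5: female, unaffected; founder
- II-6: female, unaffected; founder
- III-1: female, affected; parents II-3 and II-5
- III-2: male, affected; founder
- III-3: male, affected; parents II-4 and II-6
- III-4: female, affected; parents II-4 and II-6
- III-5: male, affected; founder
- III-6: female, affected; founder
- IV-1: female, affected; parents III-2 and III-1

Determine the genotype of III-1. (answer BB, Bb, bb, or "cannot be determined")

Bb

From phenotype alone, III-1 is BB or Bb.
III-1 is affected so carries B and received b from II-5 (bb), so III-1 is Bb.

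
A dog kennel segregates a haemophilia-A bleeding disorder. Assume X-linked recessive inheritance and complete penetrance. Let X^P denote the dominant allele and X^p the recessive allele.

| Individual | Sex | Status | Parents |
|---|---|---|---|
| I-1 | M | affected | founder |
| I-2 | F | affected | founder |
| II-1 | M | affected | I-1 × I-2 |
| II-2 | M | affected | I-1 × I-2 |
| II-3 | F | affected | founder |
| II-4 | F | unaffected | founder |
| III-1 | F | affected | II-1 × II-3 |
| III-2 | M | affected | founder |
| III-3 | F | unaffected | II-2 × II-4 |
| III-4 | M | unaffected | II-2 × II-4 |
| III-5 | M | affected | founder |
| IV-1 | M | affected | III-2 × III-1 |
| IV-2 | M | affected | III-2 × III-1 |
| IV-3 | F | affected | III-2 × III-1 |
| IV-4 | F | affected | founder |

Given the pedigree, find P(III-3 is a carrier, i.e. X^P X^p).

III-3 is unaffected so carries P and received p from II-2 (X^p Y), so III-3 is X^P X^p, giving P(X^P X^p) = 1.

1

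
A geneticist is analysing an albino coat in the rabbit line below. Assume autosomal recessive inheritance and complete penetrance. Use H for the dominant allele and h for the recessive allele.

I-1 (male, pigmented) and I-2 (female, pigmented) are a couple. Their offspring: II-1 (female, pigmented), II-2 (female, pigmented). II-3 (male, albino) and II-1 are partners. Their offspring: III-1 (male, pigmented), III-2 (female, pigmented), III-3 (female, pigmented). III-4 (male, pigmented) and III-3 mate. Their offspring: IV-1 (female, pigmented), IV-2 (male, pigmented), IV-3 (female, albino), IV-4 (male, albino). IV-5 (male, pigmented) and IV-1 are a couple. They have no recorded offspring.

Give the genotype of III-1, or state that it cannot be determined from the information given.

From phenotype alone, III-1 is HH or Hh.
III-1 is pigmented so carries H and received h from II-3 (hh), so III-1 is Hh.

Hh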